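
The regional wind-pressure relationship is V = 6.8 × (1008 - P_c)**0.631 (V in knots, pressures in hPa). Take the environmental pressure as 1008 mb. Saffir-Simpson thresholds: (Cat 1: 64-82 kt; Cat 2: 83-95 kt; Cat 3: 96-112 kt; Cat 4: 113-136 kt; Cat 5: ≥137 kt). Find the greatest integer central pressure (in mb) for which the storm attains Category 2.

Category 2 begins at V = 83 kt.
Required ΔP = (83/6.8)^(1/0.631) = 12.206^1.585 ≈ 52.72 mb.
P_c ≤ 1008 − 52.72 = 955.28, so the highest integer P_c is 955 mb.

955 mb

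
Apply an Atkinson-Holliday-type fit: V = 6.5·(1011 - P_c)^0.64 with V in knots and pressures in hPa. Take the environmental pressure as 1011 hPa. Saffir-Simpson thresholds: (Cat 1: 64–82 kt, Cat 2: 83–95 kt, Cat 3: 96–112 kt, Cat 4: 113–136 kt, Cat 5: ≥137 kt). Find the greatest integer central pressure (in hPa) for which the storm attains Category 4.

924 hPa

Category 4 begins at V = 113 kt.
Required ΔP = (113/6.5)^(1/0.64) = 17.385^1.562 ≈ 86.65 hPa.
P_c ≤ 1011 − 86.65 = 924.35, so the highest integer P_c is 924 hPa.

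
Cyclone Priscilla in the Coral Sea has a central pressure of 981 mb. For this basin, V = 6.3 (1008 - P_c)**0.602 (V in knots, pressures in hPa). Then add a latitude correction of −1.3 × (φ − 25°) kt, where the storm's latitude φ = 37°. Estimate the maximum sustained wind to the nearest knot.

ΔP = 1008 − 981 = 27 mb.
27^0.602 ≈ 7.272.
V ≈ 6.3 × 7.272 ≈ 45.8 kt.
Latitude correction: −1.3 × (37 − 25) = -15.6 kt.
Corrected V ≈ 30.2 kt → 30 kt.

30 kt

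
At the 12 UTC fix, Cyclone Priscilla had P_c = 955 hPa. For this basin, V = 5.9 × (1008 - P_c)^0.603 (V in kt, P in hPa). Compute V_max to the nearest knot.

65 kt

ΔP = 1008 − 955 = 53 hPa.
53^0.603 ≈ 10.958.
V ≈ 5.9 × 10.958 ≈ 64.7 kt.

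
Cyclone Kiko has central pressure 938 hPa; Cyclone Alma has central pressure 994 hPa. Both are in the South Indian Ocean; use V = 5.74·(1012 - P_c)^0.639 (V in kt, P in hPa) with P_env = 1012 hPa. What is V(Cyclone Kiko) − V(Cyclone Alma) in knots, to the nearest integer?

Cyclone Kiko: ΔP = 74; V ≈ 5.74 × 74^0.639 ≈ 89.82 kt.
Cyclone Alma: ΔP = 18; V ≈ 5.74 × 18^0.639 ≈ 36.39 kt.
Difference ≈ 89.82 − 36.39 = 53.43 → 53 kt.

53 kt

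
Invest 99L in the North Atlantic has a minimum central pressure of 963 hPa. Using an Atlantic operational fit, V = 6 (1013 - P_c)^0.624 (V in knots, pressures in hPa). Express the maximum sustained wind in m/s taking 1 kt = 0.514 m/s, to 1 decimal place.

ΔP = 1013 − 963 = 50 hPa.
V ≈ 6 × 50^0.624 = 6 × 11.486 ≈ 68.914 kt.
68.914 × 0.514 ≈ 35.42 m/s → 35.4 m/s.

35.4 m/s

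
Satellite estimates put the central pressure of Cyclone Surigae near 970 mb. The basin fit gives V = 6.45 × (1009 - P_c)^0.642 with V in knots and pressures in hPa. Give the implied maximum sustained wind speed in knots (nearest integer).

ΔP = 1009 − 970 = 39 mb.
39^0.642 ≈ 10.507.
V ≈ 6.45 × 10.507 ≈ 67.8 kt.

68 kt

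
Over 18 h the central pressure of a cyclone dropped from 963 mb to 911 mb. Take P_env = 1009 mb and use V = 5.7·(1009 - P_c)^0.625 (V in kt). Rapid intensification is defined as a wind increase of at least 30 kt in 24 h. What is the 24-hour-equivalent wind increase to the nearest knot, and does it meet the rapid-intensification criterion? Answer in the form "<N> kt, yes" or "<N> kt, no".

V₁: ΔP = 46, V ≈ 5.7 × 46^0.625 ≈ 62.39 kt.
V₂: ΔP = 98, V ≈ 5.7 × 98^0.625 ≈ 100.09 kt.
ΔV over 18 h = 37.70 kt → 24 h equivalent = 37.70 × 24/18 ≈ 50.27 kt.
50 kt ≥ 30 kt ⇒ rapid intensification.

50 kt, yes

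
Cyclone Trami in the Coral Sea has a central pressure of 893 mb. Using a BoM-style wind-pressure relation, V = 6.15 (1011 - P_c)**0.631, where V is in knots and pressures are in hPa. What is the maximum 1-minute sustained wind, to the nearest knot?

ΔP = 1011 − 893 = 118 mb.
118^0.631 ≈ 20.294.
V ≈ 6.15 × 20.294 ≈ 124.8 kt.

125 kt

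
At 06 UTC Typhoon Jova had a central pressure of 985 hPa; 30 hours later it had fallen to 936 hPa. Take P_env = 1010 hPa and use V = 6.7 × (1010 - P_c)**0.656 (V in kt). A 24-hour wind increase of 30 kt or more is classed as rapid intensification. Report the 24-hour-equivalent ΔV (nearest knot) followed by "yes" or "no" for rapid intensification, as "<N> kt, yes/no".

V₁: ΔP = 25, V ≈ 6.7 × 25^0.656 ≈ 55.35 kt.
V₂: ΔP = 74, V ≈ 6.7 × 74^0.656 ≈ 112.80 kt.
ΔV over 30 h = 57.45 kt → 24 h equivalent = 57.45 × 24/30 ≈ 45.96 kt.
46 kt ≥ 30 kt ⇒ rapid intensification.

46 kt, yes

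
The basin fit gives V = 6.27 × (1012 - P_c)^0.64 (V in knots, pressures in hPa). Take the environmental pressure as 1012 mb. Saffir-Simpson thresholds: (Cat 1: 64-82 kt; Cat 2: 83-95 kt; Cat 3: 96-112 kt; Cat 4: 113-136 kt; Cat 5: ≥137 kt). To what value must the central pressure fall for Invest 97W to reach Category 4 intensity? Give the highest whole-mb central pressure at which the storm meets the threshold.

920 mb

Category 4 begins at V = 113 kt.
Required ΔP = (113/6.27)^(1/0.64) = 18.022^1.562 ≈ 91.67 mb.
P_c ≤ 1012 − 91.67 = 920.33, so the highest integer P_c is 920 mb.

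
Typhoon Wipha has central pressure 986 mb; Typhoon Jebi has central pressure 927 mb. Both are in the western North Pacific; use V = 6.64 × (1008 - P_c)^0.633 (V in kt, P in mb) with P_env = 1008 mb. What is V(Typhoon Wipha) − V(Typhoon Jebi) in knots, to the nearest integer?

Typhoon Wipha: ΔP = 22; V ≈ 6.64 × 22^0.633 ≈ 46.98 kt.
Typhoon Jebi: ΔP = 81; V ≈ 6.64 × 81^0.633 ≈ 107.21 kt.
Difference ≈ 46.98 − 107.21 = -60.23 → -60 kt.

-60 kt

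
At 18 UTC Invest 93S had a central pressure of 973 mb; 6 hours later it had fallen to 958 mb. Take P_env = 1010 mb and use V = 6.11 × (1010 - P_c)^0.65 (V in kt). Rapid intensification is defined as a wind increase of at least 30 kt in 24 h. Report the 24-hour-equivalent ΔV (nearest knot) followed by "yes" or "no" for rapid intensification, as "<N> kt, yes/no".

V₁: ΔP = 37, V ≈ 6.11 × 37^0.65 ≈ 63.88 kt.
V₂: ΔP = 52, V ≈ 6.11 × 52^0.65 ≈ 79.70 kt.
ΔV over 6 h = 15.82 kt → 24 h equivalent = 15.82 × 24/6 ≈ 63.28 kt.
63 kt ≥ 30 kt ⇒ rapid intensification.

63 kt, yes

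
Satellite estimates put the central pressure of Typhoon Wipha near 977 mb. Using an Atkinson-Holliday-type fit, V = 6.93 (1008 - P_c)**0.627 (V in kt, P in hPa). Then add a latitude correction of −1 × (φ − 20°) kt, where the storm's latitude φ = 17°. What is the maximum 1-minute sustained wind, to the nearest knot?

63 kt

ΔP = 1008 − 977 = 31 mb.
31^0.627 ≈ 8.612.
V ≈ 6.93 × 8.612 ≈ 59.7 kt.
Latitude correction: −1 × (17 − 20) = 3 kt.
Corrected V ≈ 62.7 kt → 63 kt.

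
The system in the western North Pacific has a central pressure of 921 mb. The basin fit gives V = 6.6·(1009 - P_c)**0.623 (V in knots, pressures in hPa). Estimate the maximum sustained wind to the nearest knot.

ΔP = 1009 − 921 = 88 mb.
88^0.623 ≈ 16.271.
V ≈ 6.6 × 16.271 ≈ 107.4 kt.

107 kt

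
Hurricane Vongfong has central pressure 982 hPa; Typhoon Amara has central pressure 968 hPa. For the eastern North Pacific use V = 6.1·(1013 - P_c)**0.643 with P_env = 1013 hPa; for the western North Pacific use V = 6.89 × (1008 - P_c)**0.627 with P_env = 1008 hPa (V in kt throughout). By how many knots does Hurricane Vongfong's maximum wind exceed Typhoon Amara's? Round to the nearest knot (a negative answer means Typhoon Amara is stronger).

Hurricane Vongfong: ΔP = 31; V ≈ 6.1 × 31^0.643 ≈ 55.50 kt.
Typhoon Amara: ΔP = 40; V ≈ 6.89 × 40^0.627 ≈ 69.62 kt.
Difference ≈ 55.50 − 69.62 = -14.12 → -14 kt.

-14 kt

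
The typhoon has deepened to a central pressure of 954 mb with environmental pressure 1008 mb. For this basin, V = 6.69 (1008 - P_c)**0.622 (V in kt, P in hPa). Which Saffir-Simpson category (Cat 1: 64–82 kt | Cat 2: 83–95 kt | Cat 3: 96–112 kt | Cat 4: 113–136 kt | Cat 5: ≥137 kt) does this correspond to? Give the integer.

ΔP = 1008 − 954 = 54 mb.
V ≈ 6.69 × 54^0.622 = 6.69 × 11.95 ≈ 80 kt.
80 kt falls in the Category 1 band.

1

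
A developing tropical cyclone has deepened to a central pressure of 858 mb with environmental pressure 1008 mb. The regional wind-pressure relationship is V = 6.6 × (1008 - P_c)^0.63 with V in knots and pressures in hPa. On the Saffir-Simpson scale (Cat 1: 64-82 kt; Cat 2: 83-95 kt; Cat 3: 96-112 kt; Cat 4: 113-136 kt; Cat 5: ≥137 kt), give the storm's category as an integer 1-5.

ΔP = 1008 − 858 = 150 mb.
V ≈ 6.6 × 150^0.63 = 6.6 × 23.49 ≈ 155 kt.
155 kt falls in the Category 5 band.

5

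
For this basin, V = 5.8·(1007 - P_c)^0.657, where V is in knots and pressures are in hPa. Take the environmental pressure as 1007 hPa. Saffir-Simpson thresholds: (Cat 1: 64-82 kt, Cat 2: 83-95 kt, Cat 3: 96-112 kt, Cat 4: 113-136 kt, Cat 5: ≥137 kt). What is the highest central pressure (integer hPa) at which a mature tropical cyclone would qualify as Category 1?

968 hPa

Category 1 begins at V = 64 kt.
Required ΔP = (64/5.8)^(1/0.657) = 11.034^1.522 ≈ 38.65 hPa.
P_c ≤ 1007 − 38.65 = 968.35, so the highest integer P_c is 968 hPa.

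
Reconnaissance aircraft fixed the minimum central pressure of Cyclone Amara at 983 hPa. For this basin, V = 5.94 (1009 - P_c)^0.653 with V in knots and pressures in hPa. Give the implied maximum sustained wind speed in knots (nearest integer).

ΔP = 1009 − 983 = 26 hPa.
26^0.653 ≈ 8.394.
V ≈ 5.94 × 8.394 ≈ 49.9 kt.

50 kt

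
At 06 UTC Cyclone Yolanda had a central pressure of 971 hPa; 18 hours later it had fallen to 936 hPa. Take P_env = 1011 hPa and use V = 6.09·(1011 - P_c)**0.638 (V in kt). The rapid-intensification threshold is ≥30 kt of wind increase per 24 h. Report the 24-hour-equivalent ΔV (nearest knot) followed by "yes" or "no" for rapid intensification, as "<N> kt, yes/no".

42 kt, yes

V₁: ΔP = 40, V ≈ 6.09 × 40^0.638 ≈ 64.08 kt.
V₂: ΔP = 75, V ≈ 6.09 × 75^0.638 ≈ 95.70 kt.
ΔV over 18 h = 31.62 kt → 24 h equivalent = 31.62 × 24/18 ≈ 42.16 kt.
42 kt ≥ 30 kt ⇒ rapid intensification.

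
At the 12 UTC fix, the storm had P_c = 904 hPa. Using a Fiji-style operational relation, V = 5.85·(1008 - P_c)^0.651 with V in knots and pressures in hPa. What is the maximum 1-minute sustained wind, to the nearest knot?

ΔP = 1008 − 904 = 104 hPa.
104^0.651 ≈ 20.563.
V ≈ 5.85 × 20.563 ≈ 120.3 kt.

120 kt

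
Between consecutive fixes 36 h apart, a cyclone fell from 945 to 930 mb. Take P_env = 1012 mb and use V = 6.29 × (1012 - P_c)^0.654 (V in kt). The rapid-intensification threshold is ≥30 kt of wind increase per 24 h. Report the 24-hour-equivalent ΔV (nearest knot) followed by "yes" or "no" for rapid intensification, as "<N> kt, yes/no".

9 kt, no

V₁: ΔP = 67, V ≈ 6.29 × 67^0.654 ≈ 98.38 kt.
V₂: ΔP = 82, V ≈ 6.29 × 82^0.654 ≈ 112.28 kt.
ΔV over 36 h = 13.90 kt → 24 h equivalent = 13.90 × 24/36 ≈ 9.27 kt.
9 kt < 30 kt ⇒ not rapid intensification.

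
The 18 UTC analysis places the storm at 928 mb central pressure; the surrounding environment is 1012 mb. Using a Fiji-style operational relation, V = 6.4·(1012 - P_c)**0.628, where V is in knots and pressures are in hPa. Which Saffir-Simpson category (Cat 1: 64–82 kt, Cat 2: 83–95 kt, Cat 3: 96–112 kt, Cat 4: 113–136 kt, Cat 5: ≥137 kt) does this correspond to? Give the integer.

3

ΔP = 1012 − 928 = 84 mb.
V ≈ 6.4 × 84^0.628 = 6.4 × 16.16 ≈ 103 kt.
103 kt falls in the Category 3 band.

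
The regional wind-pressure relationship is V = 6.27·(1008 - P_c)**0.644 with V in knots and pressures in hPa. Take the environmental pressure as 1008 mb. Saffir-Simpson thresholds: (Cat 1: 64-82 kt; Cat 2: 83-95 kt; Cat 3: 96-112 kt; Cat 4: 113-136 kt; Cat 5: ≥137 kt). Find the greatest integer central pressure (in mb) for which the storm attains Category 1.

Category 1 begins at V = 64 kt.
Required ΔP = (64/6.27)^(1/0.644) = 10.207^1.553 ≈ 36.87 mb.
P_c ≤ 1008 − 36.87 = 971.13, so the highest integer P_c is 971 mb.

971 mb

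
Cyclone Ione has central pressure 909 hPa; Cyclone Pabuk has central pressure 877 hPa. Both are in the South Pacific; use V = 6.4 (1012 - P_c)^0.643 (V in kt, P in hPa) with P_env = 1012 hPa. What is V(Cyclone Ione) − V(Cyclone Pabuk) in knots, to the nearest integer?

Cyclone Ione: ΔP = 103; V ≈ 6.4 × 103^0.643 ≈ 126.02 kt.
Cyclone Pabuk: ΔP = 135; V ≈ 6.4 × 135^0.643 ≈ 149.96 kt.
Difference ≈ 126.02 − 149.96 = -23.94 → -24 kt.

-24 kt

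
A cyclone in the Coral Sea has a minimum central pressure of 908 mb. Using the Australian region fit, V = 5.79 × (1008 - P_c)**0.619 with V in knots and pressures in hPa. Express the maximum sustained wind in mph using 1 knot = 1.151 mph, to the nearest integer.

115 mph

ΔP = 1008 − 908 = 100 mb.
V ≈ 5.79 × 100^0.619 = 5.79 × 17.298 ≈ 100.156 kt.
100.156 × 1.151 ≈ 115.28 mph → 115 mph.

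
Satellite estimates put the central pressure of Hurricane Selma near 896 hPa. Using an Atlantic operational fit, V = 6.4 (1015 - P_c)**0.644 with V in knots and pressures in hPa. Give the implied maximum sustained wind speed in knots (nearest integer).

139 kt

ΔP = 1015 − 896 = 119 hPa.
119^0.644 ≈ 21.710.
V ≈ 6.4 × 21.710 ≈ 138.9 kt.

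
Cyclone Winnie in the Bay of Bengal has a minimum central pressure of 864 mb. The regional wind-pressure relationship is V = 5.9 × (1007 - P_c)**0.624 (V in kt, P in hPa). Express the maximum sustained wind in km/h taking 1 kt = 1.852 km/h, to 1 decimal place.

ΔP = 1007 − 864 = 143 mb.
V ≈ 5.9 × 143^0.624 = 5.9 × 22.127 ≈ 130.551 kt.
130.551 × 1.852 ≈ 241.78 km/h → 241.8 km/h.

241.8 km/h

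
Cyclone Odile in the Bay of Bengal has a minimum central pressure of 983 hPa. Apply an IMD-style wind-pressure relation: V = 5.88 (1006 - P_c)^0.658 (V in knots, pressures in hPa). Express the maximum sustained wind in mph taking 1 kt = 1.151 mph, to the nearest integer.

53 mph

ΔP = 1006 − 983 = 23 hPa.
V ≈ 5.88 × 23^0.658 = 5.88 × 7.871 ≈ 46.280 kt.
46.280 × 1.151 ≈ 53.27 mph → 53 mph.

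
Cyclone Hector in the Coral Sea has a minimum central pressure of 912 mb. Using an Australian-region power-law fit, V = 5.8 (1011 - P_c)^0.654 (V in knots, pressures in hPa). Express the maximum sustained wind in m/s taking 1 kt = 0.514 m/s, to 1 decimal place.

60.2 m/s

ΔP = 1011 − 912 = 99 mb.
V ≈ 5.8 × 99^0.654 = 5.8 × 20.190 ≈ 117.104 kt.
117.104 × 0.514 ≈ 60.19 m/s → 60.2 m/s.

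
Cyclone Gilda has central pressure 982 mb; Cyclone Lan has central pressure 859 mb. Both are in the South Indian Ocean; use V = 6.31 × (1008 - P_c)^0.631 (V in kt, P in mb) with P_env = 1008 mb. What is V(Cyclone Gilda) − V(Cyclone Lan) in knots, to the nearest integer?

Cyclone Gilda: ΔP = 26; V ≈ 6.31 × 26^0.631 ≈ 49.30 kt.
Cyclone Lan: ΔP = 149; V ≈ 6.31 × 149^0.631 ≈ 148.36 kt.
Difference ≈ 49.30 − 148.36 = -99.06 → -99 kt.

-99 kt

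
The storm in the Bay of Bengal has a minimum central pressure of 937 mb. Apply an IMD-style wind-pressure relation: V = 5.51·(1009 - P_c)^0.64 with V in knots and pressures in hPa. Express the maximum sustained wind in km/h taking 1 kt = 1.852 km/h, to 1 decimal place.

157.6 km/h

ΔP = 1009 − 937 = 72 mb.
V ≈ 5.51 × 72^0.64 = 5.51 × 15.442 ≈ 85.083 kt.
85.083 × 1.852 ≈ 157.57 km/h → 157.6 km/h.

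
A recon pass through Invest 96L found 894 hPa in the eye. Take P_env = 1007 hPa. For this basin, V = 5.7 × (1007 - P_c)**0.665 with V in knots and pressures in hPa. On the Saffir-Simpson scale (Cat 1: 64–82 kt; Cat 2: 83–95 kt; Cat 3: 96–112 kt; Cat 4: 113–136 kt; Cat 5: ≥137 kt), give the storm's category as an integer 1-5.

ΔP = 1007 − 894 = 113 hPa.
V ≈ 5.7 × 113^0.665 = 5.7 × 23.19 ≈ 132 kt.
132 kt falls in the Category 4 band.

4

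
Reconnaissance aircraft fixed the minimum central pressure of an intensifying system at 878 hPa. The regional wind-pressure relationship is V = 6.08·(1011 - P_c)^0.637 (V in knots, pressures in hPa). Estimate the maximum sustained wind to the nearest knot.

ΔP = 1011 − 878 = 133 hPa.
133^0.637 ≈ 22.537.
V ≈ 6.08 × 22.537 ≈ 137.0 kt.

137 kt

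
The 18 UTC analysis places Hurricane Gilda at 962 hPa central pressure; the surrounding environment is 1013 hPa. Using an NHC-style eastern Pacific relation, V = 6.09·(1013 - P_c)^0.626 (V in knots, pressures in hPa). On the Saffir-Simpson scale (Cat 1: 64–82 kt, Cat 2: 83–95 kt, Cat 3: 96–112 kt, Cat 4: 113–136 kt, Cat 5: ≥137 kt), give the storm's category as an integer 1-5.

ΔP = 1013 − 962 = 51 hPa.
V ≈ 6.09 × 51^0.626 = 6.09 × 11.72 ≈ 71 kt.
71 kt falls in the Category 1 band.

1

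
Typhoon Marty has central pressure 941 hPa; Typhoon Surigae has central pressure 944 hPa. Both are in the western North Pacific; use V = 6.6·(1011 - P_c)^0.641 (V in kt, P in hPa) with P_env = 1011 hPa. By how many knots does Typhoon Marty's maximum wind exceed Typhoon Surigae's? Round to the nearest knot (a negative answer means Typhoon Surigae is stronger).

3 kt

Typhoon Marty: ΔP = 70; V ≈ 6.6 × 70^0.641 ≈ 100.52 kt.
Typhoon Surigae: ΔP = 67; V ≈ 6.6 × 67^0.641 ≈ 97.74 kt.
Difference ≈ 100.52 − 97.74 = 2.78 → 3 kt.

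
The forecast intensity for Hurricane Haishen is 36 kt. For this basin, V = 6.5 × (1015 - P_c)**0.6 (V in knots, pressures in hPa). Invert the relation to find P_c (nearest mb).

ΔP = (V / 6.5)^(1/0.6) = (36/6.5)^1.667.
36/6.5 = 5.538; 5.538^1.667 ≈ 17.34 mb.
P_c = 1015 − 17.34 = 997.66 ≈ 998 mb.

998 mb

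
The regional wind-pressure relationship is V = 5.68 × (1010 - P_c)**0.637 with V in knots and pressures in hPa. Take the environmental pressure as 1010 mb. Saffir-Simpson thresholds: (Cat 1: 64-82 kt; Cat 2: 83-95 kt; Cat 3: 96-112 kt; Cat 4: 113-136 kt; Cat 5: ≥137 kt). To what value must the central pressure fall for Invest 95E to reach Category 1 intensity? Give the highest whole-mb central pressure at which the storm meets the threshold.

Category 1 begins at V = 64 kt.
Required ΔP = (64/5.68)^(1/0.637) = 11.268^1.570 ≈ 44.79 mb.
P_c ≤ 1010 − 44.79 = 965.21, so the highest integer P_c is 965 mb.

965 mb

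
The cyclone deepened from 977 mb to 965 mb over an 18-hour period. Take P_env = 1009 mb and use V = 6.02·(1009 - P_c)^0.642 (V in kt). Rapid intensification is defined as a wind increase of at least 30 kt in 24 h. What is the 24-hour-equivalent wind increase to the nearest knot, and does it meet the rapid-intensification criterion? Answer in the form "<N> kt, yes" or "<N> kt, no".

17 kt, no

V₁: ΔP = 32, V ≈ 6.02 × 32^0.642 ≈ 55.71 kt.
V₂: ΔP = 44, V ≈ 6.02 × 44^0.642 ≈ 68.34 kt.
ΔV over 18 h = 12.63 kt → 24 h equivalent = 12.63 × 24/18 ≈ 16.84 kt.
17 kt < 30 kt ⇒ not rapid intensification.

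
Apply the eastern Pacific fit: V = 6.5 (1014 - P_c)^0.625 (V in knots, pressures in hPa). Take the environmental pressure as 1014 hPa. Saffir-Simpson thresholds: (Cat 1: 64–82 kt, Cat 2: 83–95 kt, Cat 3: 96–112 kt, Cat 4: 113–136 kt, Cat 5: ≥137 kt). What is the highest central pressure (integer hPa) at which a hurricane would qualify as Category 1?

975 hPa

Category 1 begins at V = 64 kt.
Required ΔP = (64/6.5)^(1/0.625) = 9.846^1.600 ≈ 38.84 hPa.
P_c ≤ 1014 − 38.84 = 975.16, so the highest integer P_c is 975 hPa.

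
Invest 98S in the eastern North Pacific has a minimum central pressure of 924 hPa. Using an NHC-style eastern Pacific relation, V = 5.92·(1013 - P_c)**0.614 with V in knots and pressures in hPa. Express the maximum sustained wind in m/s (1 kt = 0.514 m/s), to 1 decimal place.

47.9 m/s

ΔP = 1013 − 924 = 89 hPa.
V ≈ 5.92 × 89^0.614 = 5.92 × 15.737 ≈ 93.164 kt.
93.164 × 0.514 ≈ 47.89 m/s → 47.9 m/s.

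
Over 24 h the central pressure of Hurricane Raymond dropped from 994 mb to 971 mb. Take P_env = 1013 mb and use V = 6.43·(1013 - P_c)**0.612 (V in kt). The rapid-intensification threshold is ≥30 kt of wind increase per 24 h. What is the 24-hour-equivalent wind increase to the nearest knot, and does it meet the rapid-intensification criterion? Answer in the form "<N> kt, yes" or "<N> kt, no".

24 kt, no

V₁: ΔP = 19, V ≈ 6.43 × 19^0.612 ≈ 38.98 kt.
V₂: ΔP = 42, V ≈ 6.43 × 42^0.612 ≈ 63.33 kt.
ΔV over 24 h = 24.35 kt → 24 h equivalent = 24.35 × 24/24 ≈ 24.35 kt.
24 kt < 30 kt ⇒ not rapid intensification.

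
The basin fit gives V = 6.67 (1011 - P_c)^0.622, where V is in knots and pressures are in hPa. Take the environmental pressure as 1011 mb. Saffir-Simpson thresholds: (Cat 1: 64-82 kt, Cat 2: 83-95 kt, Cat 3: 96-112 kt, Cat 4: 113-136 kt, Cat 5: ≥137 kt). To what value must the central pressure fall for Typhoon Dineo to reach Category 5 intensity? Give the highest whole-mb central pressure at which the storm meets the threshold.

882 mb

Category 5 begins at V = 137 kt.
Required ΔP = (137/6.67)^(1/0.622) = 20.540^1.608 ≈ 128.91 mb.
P_c ≤ 1011 − 128.91 = 882.09, so the highest integer P_c is 882 mb.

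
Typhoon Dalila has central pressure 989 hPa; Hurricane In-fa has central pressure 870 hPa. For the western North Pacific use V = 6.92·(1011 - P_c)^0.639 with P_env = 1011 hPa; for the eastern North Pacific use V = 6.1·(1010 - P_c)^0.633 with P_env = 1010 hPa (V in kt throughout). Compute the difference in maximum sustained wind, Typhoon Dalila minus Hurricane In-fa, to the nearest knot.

-89 kt

Typhoon Dalila: ΔP = 22; V ≈ 6.92 × 22^0.639 ≈ 49.88 kt.
Hurricane In-fa: ΔP = 140; V ≈ 6.1 × 140^0.633 ≈ 139.26 kt.
Difference ≈ 49.88 − 139.26 = -89.38 → -89 kt.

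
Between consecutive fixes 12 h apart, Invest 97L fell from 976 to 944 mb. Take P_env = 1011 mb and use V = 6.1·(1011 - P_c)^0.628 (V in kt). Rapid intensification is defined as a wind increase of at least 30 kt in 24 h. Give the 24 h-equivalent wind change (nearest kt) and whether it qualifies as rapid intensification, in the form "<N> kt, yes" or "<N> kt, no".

57 kt, yes

V₁: ΔP = 35, V ≈ 6.1 × 35^0.628 ≈ 56.89 kt.
V₂: ΔP = 67, V ≈ 6.1 × 67^0.628 ≈ 85.53 kt.
ΔV over 12 h = 28.64 kt → 24 h equivalent = 28.64 × 24/12 ≈ 57.28 kt.
57 kt ≥ 30 kt ⇒ rapid intensification.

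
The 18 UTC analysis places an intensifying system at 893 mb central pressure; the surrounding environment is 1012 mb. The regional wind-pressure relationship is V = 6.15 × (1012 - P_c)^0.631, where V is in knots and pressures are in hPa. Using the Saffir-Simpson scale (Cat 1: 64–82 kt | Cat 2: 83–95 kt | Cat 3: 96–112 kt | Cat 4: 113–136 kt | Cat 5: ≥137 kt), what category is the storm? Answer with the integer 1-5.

ΔP = 1012 − 893 = 119 mb.
V ≈ 6.15 × 119^0.631 = 6.15 × 20.40 ≈ 125 kt.
125 kt falls in the Category 4 band.

4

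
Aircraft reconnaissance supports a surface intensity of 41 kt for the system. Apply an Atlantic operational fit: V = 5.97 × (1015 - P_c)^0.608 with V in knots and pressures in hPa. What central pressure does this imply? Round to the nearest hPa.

ΔP = (V / 5.97)^(1/0.608) = (41/5.97)^1.645.
41/5.97 = 6.868; 6.868^1.645 ≈ 23.79 hPa.
P_c = 1015 − 23.79 = 991.21 ≈ 991 hPa.

991 hPa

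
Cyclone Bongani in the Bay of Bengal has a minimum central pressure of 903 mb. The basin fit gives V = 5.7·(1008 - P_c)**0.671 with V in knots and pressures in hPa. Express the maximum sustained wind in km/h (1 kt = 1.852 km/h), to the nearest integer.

ΔP = 1008 − 903 = 105 mb.
V ≈ 5.7 × 105^0.671 = 5.7 × 22.710 ≈ 129.447 kt.
129.447 × 1.852 ≈ 239.74 km/h → 240 km/h.

240 km/h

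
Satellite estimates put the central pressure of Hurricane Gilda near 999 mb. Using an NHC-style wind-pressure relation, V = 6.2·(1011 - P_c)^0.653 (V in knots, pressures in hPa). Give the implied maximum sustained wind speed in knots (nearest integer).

ΔP = 1011 − 999 = 12 mb.
12^0.653 ≈ 5.066.
V ≈ 6.2 × 5.066 ≈ 31.4 kt.

31 kt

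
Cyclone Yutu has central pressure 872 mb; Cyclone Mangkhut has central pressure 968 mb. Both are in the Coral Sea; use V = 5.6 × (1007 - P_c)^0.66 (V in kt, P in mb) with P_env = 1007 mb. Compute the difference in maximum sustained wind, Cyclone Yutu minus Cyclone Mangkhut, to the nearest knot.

80 kt

Cyclone Yutu: ΔP = 135; V ≈ 5.6 × 135^0.66 ≈ 142.63 kt.
Cyclone Mangkhut: ΔP = 39; V ≈ 5.6 × 39^0.66 ≈ 62.85 kt.
Difference ≈ 142.63 − 62.85 = 79.78 → 80 kt.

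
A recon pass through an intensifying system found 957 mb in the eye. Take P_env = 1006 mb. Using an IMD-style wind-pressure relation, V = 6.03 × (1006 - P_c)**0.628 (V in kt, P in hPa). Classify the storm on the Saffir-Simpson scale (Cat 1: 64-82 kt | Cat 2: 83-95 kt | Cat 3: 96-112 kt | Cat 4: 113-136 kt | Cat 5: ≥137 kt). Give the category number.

1

ΔP = 1006 − 957 = 49 mb.
V ≈ 6.03 × 49^0.628 = 6.03 × 11.52 ≈ 69 kt.
69 kt falls in the Category 1 band.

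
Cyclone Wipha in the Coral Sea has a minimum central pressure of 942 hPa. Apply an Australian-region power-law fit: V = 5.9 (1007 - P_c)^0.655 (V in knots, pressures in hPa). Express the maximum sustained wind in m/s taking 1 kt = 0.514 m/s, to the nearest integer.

47 m/s

ΔP = 1007 − 942 = 65 hPa.
V ≈ 5.9 × 65^0.655 = 5.9 × 15.398 ≈ 90.847 kt.
90.847 × 0.514 ≈ 46.70 m/s → 47 m/s.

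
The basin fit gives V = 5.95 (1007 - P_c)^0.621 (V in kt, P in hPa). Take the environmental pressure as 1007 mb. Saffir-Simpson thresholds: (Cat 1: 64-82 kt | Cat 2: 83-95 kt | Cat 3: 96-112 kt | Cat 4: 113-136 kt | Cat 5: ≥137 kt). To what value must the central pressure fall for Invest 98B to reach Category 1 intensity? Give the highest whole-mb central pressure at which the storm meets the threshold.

Category 1 begins at V = 64 kt.
Required ΔP = (64/5.95)^(1/0.621) = 10.756^1.610 ≈ 45.85 mb.
P_c ≤ 1007 − 45.85 = 961.15, so the highest integer P_c is 961 mb.

961 mb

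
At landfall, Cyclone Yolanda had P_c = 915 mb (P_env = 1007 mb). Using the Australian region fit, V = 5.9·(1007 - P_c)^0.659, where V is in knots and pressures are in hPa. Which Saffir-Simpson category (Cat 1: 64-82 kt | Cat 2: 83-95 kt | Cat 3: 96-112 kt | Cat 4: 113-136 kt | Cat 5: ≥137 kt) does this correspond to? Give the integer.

ΔP = 1007 − 915 = 92 mb.
V ≈ 5.9 × 92^0.659 = 5.9 × 19.69 ≈ 116 kt.
116 kt falls in the Category 4 band.

4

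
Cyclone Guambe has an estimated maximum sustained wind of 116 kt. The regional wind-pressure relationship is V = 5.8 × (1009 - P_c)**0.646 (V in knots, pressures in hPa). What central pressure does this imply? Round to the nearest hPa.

906 hPa

ΔP = (V / 5.8)^(1/0.646) = (116/5.8)^1.548.
116/5.8 = 20.000; 20.000^1.548 ≈ 103.27 hPa.
P_c = 1009 − 103.27 = 905.73 ≈ 906 hPa.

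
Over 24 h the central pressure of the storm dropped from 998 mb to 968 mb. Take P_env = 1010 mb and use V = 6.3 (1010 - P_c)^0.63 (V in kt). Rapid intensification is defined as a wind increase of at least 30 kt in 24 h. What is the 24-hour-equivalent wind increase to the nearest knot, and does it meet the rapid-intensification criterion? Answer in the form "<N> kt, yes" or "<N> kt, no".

36 kt, yes

V₁: ΔP = 12, V ≈ 6.3 × 12^0.63 ≈ 30.15 kt.
V₂: ΔP = 42, V ≈ 6.3 × 42^0.63 ≈ 66.37 kt.
ΔV over 24 h = 36.22 kt → 24 h equivalent = 36.22 × 24/24 ≈ 36.22 kt.
36 kt ≥ 30 kt ⇒ rapid intensification.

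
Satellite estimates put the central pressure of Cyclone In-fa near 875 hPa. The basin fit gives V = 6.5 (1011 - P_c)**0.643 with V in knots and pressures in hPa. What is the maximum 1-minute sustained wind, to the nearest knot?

153 kt

ΔP = 1011 − 875 = 136 hPa.
136^0.643 ≈ 23.543.
V ≈ 6.5 × 23.543 ≈ 153.0 kt.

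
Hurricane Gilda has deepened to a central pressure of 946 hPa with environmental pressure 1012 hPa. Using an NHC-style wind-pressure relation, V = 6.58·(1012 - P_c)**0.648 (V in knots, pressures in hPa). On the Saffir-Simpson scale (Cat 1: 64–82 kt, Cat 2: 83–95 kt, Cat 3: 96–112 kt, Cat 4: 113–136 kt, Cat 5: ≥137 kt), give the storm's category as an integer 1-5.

ΔP = 1012 − 946 = 66 hPa.
V ≈ 6.58 × 66^0.648 = 6.58 × 15.10 ≈ 99 kt.
99 kt falls in the Category 3 band.

3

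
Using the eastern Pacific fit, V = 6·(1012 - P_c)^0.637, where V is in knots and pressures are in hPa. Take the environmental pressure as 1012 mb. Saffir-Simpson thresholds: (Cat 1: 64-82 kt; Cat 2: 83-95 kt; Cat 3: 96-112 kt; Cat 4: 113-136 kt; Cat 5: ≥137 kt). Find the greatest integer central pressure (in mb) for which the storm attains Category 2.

950 mb

Category 2 begins at V = 83 kt.
Required ΔP = (83/6)^(1/0.637) = 13.833^1.570 ≈ 61.82 mb.
P_c ≤ 1012 − 61.82 = 950.18, so the highest integer P_c is 950 mb.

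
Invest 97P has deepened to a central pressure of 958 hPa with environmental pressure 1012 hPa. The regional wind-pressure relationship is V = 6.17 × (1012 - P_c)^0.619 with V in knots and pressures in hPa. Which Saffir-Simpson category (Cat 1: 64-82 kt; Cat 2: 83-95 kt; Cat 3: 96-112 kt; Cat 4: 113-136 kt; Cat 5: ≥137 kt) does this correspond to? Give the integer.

ΔP = 1012 − 958 = 54 hPa.
V ≈ 6.17 × 54^0.619 = 6.17 × 11.81 ≈ 73 kt.
73 kt falls in the Category 1 band.

1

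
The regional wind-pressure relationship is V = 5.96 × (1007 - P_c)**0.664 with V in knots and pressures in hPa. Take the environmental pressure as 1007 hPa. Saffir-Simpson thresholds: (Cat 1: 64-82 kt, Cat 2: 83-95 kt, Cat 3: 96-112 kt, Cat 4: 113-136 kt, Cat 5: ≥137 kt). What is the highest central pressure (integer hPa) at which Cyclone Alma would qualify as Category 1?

971 hPa

Category 1 begins at V = 64 kt.
Required ΔP = (64/5.96)^(1/0.664) = 10.738^1.506 ≈ 35.70 hPa.
P_c ≤ 1007 − 35.70 = 971.30, so the highest integer P_c is 971 hPa.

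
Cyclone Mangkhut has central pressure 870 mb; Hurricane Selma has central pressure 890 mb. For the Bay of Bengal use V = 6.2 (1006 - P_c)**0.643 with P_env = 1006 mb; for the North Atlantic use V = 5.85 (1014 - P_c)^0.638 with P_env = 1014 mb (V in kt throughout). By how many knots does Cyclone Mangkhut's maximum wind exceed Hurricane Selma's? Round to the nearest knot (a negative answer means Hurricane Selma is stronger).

Cyclone Mangkhut: ΔP = 136; V ≈ 6.2 × 136^0.643 ≈ 145.97 kt.
Hurricane Selma: ΔP = 124; V ≈ 5.85 × 124^0.638 ≈ 126.69 kt.
Difference ≈ 145.97 − 126.69 = 19.28 → 19 kt.

19 kt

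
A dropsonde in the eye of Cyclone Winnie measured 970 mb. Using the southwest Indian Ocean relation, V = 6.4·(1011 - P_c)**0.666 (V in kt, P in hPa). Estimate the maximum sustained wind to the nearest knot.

ΔP = 1011 − 970 = 41 mb.
41^0.666 ≈ 11.861.
V ≈ 6.4 × 11.861 ≈ 75.9 kt.

76 kt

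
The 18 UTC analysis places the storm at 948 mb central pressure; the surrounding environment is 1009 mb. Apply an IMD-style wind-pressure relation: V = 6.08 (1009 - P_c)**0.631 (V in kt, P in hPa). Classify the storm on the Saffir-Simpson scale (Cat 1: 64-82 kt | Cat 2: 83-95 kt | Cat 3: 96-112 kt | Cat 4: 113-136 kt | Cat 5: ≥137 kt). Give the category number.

1

ΔP = 1009 − 948 = 61 mb.
V ≈ 6.08 × 61^0.631 = 6.08 × 13.38 ≈ 81 kt.
81 kt falls in the Category 1 band.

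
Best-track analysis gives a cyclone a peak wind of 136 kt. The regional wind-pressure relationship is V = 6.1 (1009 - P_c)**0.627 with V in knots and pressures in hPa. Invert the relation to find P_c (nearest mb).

868 mb

ΔP = (V / 6.1)^(1/0.627) = (136/6.1)^1.595.
136/6.1 = 22.295; 22.295^1.595 ≈ 141.34 mb.
P_c = 1009 − 141.34 = 867.66 ≈ 868 mb.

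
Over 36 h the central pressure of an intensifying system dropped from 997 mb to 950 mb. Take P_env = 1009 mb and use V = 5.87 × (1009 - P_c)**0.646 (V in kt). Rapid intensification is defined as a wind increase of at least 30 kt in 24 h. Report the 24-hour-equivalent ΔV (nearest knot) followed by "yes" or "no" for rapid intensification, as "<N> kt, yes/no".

V₁: ΔP = 12, V ≈ 5.87 × 12^0.646 ≈ 29.23 kt.
V₂: ΔP = 59, V ≈ 5.87 × 59^0.646 ≈ 81.77 kt.
ΔV over 36 h = 52.54 kt → 24 h equivalent = 52.54 × 24/36 ≈ 35.03 kt.
35 kt ≥ 30 kt ⇒ rapid intensification.

35 kt, yes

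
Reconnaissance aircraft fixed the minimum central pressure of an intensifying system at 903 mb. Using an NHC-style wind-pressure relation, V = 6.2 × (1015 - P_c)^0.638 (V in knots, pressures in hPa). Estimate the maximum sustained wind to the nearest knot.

ΔP = 1015 − 903 = 112 mb.
112^0.638 ≈ 20.296.
V ≈ 6.2 × 20.296 ≈ 125.8 kt.

126 kt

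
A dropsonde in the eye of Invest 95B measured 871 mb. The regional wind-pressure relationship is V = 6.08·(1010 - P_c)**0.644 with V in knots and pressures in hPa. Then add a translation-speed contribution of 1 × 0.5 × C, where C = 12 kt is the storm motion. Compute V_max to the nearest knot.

152 kt

ΔP = 1010 − 871 = 139 mb.
139^0.644 ≈ 23.994.
V ≈ 6.08 × 23.994 ≈ 145.9 kt.
Translation term: 1 × 0.5 × 12 = 6 kt.
Corrected V ≈ 151.9 kt → 152 kt.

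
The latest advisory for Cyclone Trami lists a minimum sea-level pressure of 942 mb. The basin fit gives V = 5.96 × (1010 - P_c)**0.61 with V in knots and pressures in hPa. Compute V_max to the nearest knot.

78 kt

ΔP = 1010 − 942 = 68 mb.
68^0.61 ≈ 13.117.
V ≈ 5.96 × 13.117 ≈ 78.2 kt.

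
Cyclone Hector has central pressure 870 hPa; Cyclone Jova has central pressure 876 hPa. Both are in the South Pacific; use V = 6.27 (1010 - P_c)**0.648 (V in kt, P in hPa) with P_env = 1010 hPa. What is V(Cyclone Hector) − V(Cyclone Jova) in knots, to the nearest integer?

Cyclone Hector: ΔP = 140; V ≈ 6.27 × 140^0.648 ≈ 154.16 kt.
Cyclone Jova: ΔP = 134; V ≈ 6.27 × 134^0.648 ≈ 149.84 kt.
Difference ≈ 154.16 − 149.84 = 4.32 → 4 kt.

4 kt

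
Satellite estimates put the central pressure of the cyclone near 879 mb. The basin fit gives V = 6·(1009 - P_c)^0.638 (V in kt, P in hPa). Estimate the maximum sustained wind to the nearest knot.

ΔP = 1009 − 879 = 130 mb.
130^0.638 ≈ 22.320.
V ≈ 6 × 22.320 ≈ 133.9 kt.

134 kt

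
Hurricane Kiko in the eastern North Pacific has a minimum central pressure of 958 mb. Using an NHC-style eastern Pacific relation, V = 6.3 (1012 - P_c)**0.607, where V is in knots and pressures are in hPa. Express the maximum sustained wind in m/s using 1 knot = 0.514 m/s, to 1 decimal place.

36.5 m/s

ΔP = 1012 − 958 = 54 mb.
V ≈ 6.3 × 54^0.607 = 6.3 × 11.261 ≈ 70.942 kt.
70.942 × 0.514 ≈ 36.46 m/s → 36.5 m/s.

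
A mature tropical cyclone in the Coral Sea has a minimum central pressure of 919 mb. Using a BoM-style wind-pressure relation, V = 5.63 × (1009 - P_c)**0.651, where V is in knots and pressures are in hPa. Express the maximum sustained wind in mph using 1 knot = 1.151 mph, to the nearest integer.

121 mph

ΔP = 1009 − 919 = 90 mb.
V ≈ 5.63 × 90^0.651 = 5.63 × 18.716 ≈ 105.371 kt.
105.371 × 1.151 ≈ 121.28 mph → 121 mph.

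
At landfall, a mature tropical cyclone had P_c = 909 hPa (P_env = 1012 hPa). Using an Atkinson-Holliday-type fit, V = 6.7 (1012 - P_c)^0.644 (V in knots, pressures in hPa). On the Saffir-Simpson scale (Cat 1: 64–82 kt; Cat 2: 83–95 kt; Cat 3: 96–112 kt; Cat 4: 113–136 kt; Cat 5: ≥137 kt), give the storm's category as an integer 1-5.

4

ΔP = 1012 − 909 = 103 hPa.
V ≈ 6.7 × 103^0.644 = 6.7 × 19.78 ≈ 133 kt.
133 kt falls in the Category 4 band.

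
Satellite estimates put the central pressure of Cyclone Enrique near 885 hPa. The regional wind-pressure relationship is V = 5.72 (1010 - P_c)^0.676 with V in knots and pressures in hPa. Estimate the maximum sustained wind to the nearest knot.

ΔP = 1010 − 885 = 125 hPa.
125^0.676 ≈ 26.152.
V ≈ 5.72 × 26.152 ≈ 149.6 kt.

150 kt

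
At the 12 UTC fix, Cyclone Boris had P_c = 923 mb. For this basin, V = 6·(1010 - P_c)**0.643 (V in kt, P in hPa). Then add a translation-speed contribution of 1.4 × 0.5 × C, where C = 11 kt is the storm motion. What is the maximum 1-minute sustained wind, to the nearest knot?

ΔP = 1010 − 923 = 87 mb.
87^0.643 ≈ 17.665.
V ≈ 6 × 17.665 ≈ 106.0 kt.
Translation term: 1.4 × 0.5 × 11 = 7.7 kt.
Corrected V ≈ 113.7 kt → 114 kt.

114 kt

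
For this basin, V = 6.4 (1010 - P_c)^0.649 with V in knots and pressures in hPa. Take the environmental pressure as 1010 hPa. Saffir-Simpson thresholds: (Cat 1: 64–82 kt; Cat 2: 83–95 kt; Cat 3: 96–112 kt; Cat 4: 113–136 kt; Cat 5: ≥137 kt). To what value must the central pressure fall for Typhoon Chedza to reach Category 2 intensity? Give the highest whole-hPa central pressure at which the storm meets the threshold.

958 hPa

Category 2 begins at V = 83 kt.
Required ΔP = (83/6.4)^(1/0.649) = 12.969^1.541 ≈ 51.85 hPa.
P_c ≤ 1010 − 51.85 = 958.15, so the highest integer P_c is 958 hPa.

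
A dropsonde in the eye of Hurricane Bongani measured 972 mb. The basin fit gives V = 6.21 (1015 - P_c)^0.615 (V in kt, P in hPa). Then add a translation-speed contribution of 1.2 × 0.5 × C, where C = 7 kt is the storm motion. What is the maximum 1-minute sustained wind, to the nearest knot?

67 kt

ΔP = 1015 − 972 = 43 mb.
43^0.615 ≈ 10.106.
V ≈ 6.21 × 10.106 ≈ 62.8 kt.
Translation term: 1.2 × 0.5 × 7 = 4.2 kt.
Corrected V ≈ 67 kt → 67 kt.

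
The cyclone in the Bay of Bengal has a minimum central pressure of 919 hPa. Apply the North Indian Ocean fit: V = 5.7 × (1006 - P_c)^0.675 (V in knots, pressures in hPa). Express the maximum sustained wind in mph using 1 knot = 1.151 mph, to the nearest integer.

ΔP = 1006 − 919 = 87 hPa.
V ≈ 5.7 × 87^0.675 = 5.7 × 20.379 ≈ 116.158 kt.
116.158 × 1.151 ≈ 133.70 mph → 134 mph.

134 mph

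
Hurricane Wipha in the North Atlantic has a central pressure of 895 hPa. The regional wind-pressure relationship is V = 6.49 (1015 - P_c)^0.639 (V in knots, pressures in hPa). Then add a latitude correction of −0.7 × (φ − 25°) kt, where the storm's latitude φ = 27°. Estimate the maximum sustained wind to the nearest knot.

137 kt

ΔP = 1015 − 895 = 120 hPa.
120^0.639 ≈ 21.311.
V ≈ 6.49 × 21.311 ≈ 138.3 kt.
Latitude correction: −0.7 × (27 − 25) = -1.4 kt.
Corrected V ≈ 136.9 kt → 137 kt.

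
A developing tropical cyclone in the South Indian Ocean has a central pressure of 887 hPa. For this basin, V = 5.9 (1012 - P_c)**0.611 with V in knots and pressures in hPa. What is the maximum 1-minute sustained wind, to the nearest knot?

ΔP = 1012 − 887 = 125 hPa.
125^0.611 ≈ 19.108.
V ≈ 5.9 × 19.108 ≈ 112.7 kt.

113 kt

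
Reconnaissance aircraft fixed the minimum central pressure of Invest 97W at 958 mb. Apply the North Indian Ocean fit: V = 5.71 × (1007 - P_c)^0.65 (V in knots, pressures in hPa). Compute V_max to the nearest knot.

ΔP = 1007 − 958 = 49 mb.
49^0.65 ≈ 12.550.
V ≈ 5.71 × 12.550 ≈ 71.7 kt.

72 kt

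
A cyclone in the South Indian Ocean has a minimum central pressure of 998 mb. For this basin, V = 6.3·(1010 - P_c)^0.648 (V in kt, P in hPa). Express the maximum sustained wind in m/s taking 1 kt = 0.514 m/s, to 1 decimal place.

ΔP = 1010 − 998 = 12 mb.
V ≈ 6.3 × 12^0.648 = 6.3 × 5.004 ≈ 31.525 kt.
31.525 × 0.514 ≈ 16.20 m/s → 16.2 m/s.

16.2 m/s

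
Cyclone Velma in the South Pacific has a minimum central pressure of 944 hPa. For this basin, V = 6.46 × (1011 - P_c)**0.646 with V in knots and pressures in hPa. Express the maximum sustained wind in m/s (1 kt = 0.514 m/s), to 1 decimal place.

ΔP = 1011 − 944 = 67 hPa.
V ≈ 6.46 × 67^0.646 = 6.46 × 15.123 ≈ 97.696 kt.
97.696 × 0.514 ≈ 50.22 m/s → 50.2 m/s.

50.2 m/s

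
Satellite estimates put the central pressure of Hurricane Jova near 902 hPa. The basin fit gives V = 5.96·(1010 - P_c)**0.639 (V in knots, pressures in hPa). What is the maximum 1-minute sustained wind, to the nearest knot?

119 kt

ΔP = 1010 − 902 = 108 hPa.
108^0.639 ≈ 19.923.
V ≈ 5.96 × 19.923 ≈ 118.7 kt.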